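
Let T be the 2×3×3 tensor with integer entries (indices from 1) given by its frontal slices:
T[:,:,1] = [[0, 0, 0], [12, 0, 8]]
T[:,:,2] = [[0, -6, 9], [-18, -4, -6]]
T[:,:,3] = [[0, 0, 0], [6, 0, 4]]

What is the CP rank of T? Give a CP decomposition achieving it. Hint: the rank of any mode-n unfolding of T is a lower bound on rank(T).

Lower bound: the mode-1 unfolding of T (rows indexed by i, columns by (j,k) = (1,1), (1,2), (1,3), (2,1), (2,2), (2,3), (3,1), (3,2), (3,3)) is [[0, 0, 0, 0, -6, 0, 0, 9, 0], [12, -18, 6, 0, -4, 0, 8, -6, 4]].
There the 2×2 minor on rows i ∈ {1, 2}, columns (j,k) ∈ {(1,1), (2,2)} is det [[0, -6], [12, -4]] = 72 ≠ 0, so this unfolding has rank ≥ 2; CP rank is at least every unfolding rank, so rank(T) ≥ 2. (Unfolding ranks only ever bound the CP rank from below — rank(T) can be strictly larger than all of them — so the matching upper bound has to come from an explicit 2-term decomposition.)
Upper bound — finding two terms. Write S_k = T[:,:,k] for the frontal slices: S₁ = [[0, 0, 0], [12, 0, 8]], S₂ = [[0, -6, 9], [-18, -4, -6]], S₃ = [[0, 0, 0], [6, 0, 4]].
If T = a₁ ⊗ b₁ ⊗ c₁ + a₂ ⊗ b₂ ⊗ c₂ then each S_k = c₁[k]·a₁b₁ᵀ + c₂[k]·a₂b₂ᵀ. S₁ and S₂ are linearly independent, so a₁b₁ᵀ and a₂b₂ᵀ must span the same plane of matrices: they are the rank-1 matrices of the form x·S₁ + y·S₂.
The 2×2 minor of x·S₁ + y·S₂ on rows {1,2}, columns {1,2} is 72·xy − 108·y² = 36·(2·x − 3·y)(y), vanishing at (x:y) = (3:2) and (1:0).
M₁ = 3·S₁ + 2·S₂ = [[0, -12, 18], [0, -8, 12]] = (-2)·[3, 2][0, 2, -3]ᵀ and M₂ = S₁ = [[0, 0, 0], [12, 0, 8]] = 4·[0, 1][3, 0, 2]ᵀ, so take a₁ = [3, 2], b₁ = [0, 2, -3], a₂ = [0, 1], b₂ = [3, 0, 2].
Each slice is an integer combination of E₁ = a₁b₁ᵀ and E₂ = a₂b₂ᵀ: S₁ = 4·E₂, S₂ = −E₁ − 6·E₂, S₃ = 2·E₂; reading off coefficients, c₁ = [0, -1, 0] and c₂ = [4, -6, 2].
Hence T = [3, 2] ⊗ [0, 2, -3] ⊗ [0, -1, 0] + [0, 1] ⊗ [3, 0, 2] ⊗ [4, -6, 2], so rank(T) ≤ 2.
These bounds meet, so rank(T) = 2.

rank(T) = 2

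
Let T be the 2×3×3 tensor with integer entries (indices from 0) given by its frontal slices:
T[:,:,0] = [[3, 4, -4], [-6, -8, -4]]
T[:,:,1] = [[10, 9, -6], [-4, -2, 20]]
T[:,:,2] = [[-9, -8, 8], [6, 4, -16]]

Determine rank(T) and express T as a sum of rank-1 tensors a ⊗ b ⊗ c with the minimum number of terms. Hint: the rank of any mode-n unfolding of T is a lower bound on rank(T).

rank(T) = 3

Lower bound: the mode-3 unfolding of T (rows indexed by k, columns by (i,j) = (0,0), (0,1), (0,2), (1,0), (1,1), (1,2)) is [[3, 4, -4, -6, -8, -4], [10, 9, -6, -4, -2, 20], [-9, -8, 8, 6, 4, -16]].
There the 3×3 minor on rows k ∈ {0, 1, 2}, columns (i,j) ∈ {(0,0), (0,1), (0,2)} is det [[3, 4, -4], [10, 9, -6], [-9, -8, 8]] = -36 ≠ 0, so this unfolding has rank ≥ 3; CP rank is at least every unfolding rank, so rank(T) ≥ 3. (Unfolding ranks only ever bound the CP rank from below — rank(T) can be strictly larger than all of them — so the matching upper bound has to come from an explicit 3-term decomposition.)
Upper bound: T is a sum of 3 rank-1 terms, T = (1, -2) ⊗ (0, 1, 2) ⊗ (1, -1, 1) + (1, -1) ⊗ (1, 1, -1) ⊗ (4, 8, -8) + (1, 2) ⊗ (1, 1, 2) ⊗ (-1, 2, -1) (one valid choice — decompositions are not unique — normalised so each a, b is primitive with positive first nonzero entry; check it by expanding all entries), so rank(T) ≤ 3.
These bounds meet, so rank(T) = 3.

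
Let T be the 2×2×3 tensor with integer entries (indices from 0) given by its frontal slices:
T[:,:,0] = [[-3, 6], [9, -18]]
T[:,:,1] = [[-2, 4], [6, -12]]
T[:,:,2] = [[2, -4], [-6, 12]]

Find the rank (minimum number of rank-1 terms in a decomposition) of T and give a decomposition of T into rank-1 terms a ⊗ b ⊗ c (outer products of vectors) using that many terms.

rank(T) = 1

Lower bound: T ≠ 0 (e.g. T[0,0,0] = -3), so rank(T) ≥ 1.
Upper bound: if T = a ⊗ b ⊗ c then every fibre of T is a multiple of the corresponding factor, so read the factors off the fibres through the nonzero entry T[0,0,0] = -3.
The mode-1 fibre T[:,0,0] = [-3, 9] gives a = (1, -3) (primitive direction); the mode-2 fibre T[0,:,0] = [-3, 6] gives b = (1, -2); then c[k] = T[0,0,k] / (a[0]·b[0]) = [-3, -2, 2] / 1 = (-3, -2, 2).
Expanding (1, -3) ⊗ (1, -2) ⊗ (-3, -2, 2) reproduces all 12 entries of T, so T = (1, -3) ⊗ (1, -2) ⊗ (-3, -2, 2) and rank(T) ≤ 1.
These bounds meet, so rank(T) = 1.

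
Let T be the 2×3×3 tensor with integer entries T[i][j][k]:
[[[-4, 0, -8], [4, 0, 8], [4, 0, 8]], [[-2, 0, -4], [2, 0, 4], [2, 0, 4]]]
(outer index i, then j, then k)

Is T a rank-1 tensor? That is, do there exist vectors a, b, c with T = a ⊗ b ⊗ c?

The mode-1 fibre T[:,0,0] = [-4, -2] gives a = [2, 1] (primitive direction); the mode-2 fibre T[0,:,0] = [-4, 4, 4] gives b = [1, -1, -1]; then c[k] = T[0,0,k] / (a[0]·b[0]) = [-4, 0, -8] / 2 = [-2, 0, -4].
Expanding [2, 1] ⊗ [1, -1, -1] ⊗ [-2, 0, -4] reproduces all 18 entries of T, so T = [2, 1] ⊗ [1, -1, -1] ⊗ [-2, 0, -4] and rank(T) ≤ 1.
Equivalently every frontal slice T[:,:,k] is c[k] times the rank-1 matrix [2, 1] ⊗ [1, -1, -1]. So T has rank 1 (it is nonzero).

Yes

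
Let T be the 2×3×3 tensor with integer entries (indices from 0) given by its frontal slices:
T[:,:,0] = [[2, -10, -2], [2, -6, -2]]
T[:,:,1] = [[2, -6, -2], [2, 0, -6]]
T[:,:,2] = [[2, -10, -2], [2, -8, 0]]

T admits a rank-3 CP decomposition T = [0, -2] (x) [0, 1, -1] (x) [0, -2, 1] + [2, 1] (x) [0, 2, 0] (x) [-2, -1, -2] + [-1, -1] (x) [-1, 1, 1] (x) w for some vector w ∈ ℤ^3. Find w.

w = [2, 2, 2]

Subtract the known terms from T to get the rank-1 residual R = [-1, -1] (x) [-1, 1, 1] (x) w, so R[i,j,k] = a[i]·b[j]·w[k]. Pick indices with nonzero a[0]·b[0] = (-1)·(-1) = 1. Only the fibre through (0,0,·) is needed: R[0,0,:] = T[0,0,:] − Σₗ aₗ[0]bₗ[0]cₗ = [2, 2, 2] − (0)·(0)·[0, -2, 1] − (2)·(0)·[-2, -1, -2] = [2, 2, 2]. Then w[k] = R[0,0,k] / 1 for each k, giving w = [2, 2, 2] / 1 = [2, 2, 2].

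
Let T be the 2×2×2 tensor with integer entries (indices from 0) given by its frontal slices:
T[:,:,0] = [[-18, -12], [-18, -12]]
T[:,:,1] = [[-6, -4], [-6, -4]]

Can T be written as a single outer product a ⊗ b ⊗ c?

Yes

If T = a ⊗ b ⊗ c then every fibre of T is a multiple of the corresponding factor, so read the factors off the fibres through the nonzero entry T[0,0,0] = -18.
The mode-1 fibre T[:,0,0] = [-18, -18] gives a = [1, 1] (primitive direction); the mode-2 fibre T[0,:,0] = [-18, -12] gives b = [3, 2]; then c[k] = T[0,0,k] / (a[0]·b[0]) = [-18, -6] / 3 = [-6, -2].
Expanding [1, 1] ⊗ [3, 2] ⊗ [-6, -2] reproduces all 8 entries of T, so T = [1, 1] ⊗ [3, 2] ⊗ [-6, -2] and rank(T) ≤ 1.
Equivalently every frontal slice T[:,:,k] is c[k] times the rank-1 matrix [1, 1] ⊗ [3, 2]. So T has rank 1 (it is nonzero).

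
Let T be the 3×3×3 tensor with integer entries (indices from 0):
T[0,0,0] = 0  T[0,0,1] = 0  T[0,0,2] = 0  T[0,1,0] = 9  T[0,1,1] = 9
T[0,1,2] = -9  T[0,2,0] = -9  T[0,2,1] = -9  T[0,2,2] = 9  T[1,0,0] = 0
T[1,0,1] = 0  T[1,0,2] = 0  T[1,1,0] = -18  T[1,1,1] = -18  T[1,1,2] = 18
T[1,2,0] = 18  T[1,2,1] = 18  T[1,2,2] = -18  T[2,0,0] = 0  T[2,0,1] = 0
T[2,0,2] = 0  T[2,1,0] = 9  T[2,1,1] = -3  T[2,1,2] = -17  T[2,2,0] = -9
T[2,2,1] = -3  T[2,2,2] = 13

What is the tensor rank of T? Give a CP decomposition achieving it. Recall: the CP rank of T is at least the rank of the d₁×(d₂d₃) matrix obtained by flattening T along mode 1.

Lower bound: the mode-1 unfolding of T (rows indexed by i, columns by (j,k) = (0,0), (0,1), (0,2), (1,0), (1,1), (1,2), (2,0), (2,1), (2,2)) is [[0, 0, 0, 9, 9, -9, -9, -9, 9], [0, 0, 0, -18, -18, 18, 18, 18, -18], [0, 0, 0, 9, -3, -17, -9, -3, 13]].
There the 2×2 minor on rows i ∈ {0, 2}, columns (j,k) ∈ {(1,0), (1,1)} is det [[9, 9], [9, -3]] = -108 ≠ 0, so this unfolding has rank ≥ 2; CP rank is at least every unfolding rank, so rank(T) ≥ 2. (This is only a lower bound: in general the CP rank may exceed every unfolding rank, so we still need to exhibit 2 rank-1 terms summing to T.)
Upper bound — finding two terms. Write S_k = T[:,:,k] for the frontal slices: S₀ = [[0, 9, -9], [0, -18, 18], [0, 9, -9]], S₁ = [[0, 9, -9], [0, -18, 18], [0, -3, -3]], S₂ = [[0, -9, 9], [0, 18, -18], [0, -17, 13]].
If T = a₁ ⊗ b₁ ⊗ c₁ + a₂ ⊗ b₂ ⊗ c₂ then each S_k = c₁[k]·a₁b₁ᵀ + c₂[k]·a₂b₂ᵀ. S₀ and S₁ are linearly independent, so a₁b₁ᵀ and a₂b₂ᵀ must span the same plane of matrices: they are the rank-1 matrices of the form x·S₀ + y·S₁.
The 2×2 minor of x·S₀ + y·S₁ on rows {0,2}, columns {1,2} is −54·xy − 54·y² = (-54)·(y)(x + y), vanishing at (x:y) = (1:0) and (1:-1).
M₁ = S₀ = [[0, 9, -9], [0, -18, 18], [0, 9, -9]] = 9·[1, -2, 1][0, 1, -1]ᵀ and M₂ = S₀ − S₁ = [[0, 0, 0], [0, 0, 0], [0, 12, -6]] = 6·[0, 0, 1][0, 2, -1]ᵀ, so take a₁ = [1, -2, 1], b₁ = [0, 1, -1], a₂ = [0, 0, 1], b₂ = [0, 2, -1].
Each slice is an integer combination of E₁ = a₁b₁ᵀ and E₂ = a₂b₂ᵀ: S₀ = 9·E₁, S₁ = 9·E₁ − 6·E₂, S₂ = −9·E₁ − 4·E₂; reading off coefficients, c₁ = [9, 9, -9] and c₂ = [0, -6, -4].
Hence T = [1, -2, 1] ⊗ [0, 1, -1] ⊗ [9, 9, -9] + [0, 0, 1] ⊗ [0, 2, -1] ⊗ [0, -6, -4], so rank(T) ≤ 2.
These bounds meet, so rank(T) = 2.

rank(T) = 2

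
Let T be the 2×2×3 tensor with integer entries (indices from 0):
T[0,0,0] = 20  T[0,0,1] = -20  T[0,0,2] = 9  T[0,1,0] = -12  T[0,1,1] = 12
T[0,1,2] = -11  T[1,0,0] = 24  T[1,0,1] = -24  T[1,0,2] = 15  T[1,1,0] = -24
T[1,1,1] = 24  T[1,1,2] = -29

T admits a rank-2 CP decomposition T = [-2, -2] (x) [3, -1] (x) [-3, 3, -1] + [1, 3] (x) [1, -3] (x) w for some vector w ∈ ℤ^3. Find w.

Subtract the known terms from T to get the rank-1 residual R = [1, 3] (x) [1, -3] (x) w, so R[i,j,k] = a[i]·b[j]·w[k]. Pick indices with nonzero a[0]·b[0] = (1)·(1) = 1. Only the fibre through (0,0,·) is needed: R[0,0,:] = T[0,0,:] − Σₗ aₗ[0]bₗ[0]cₗ = [20, -20, 9] − (-2)·(3)·[-3, 3, -1] = [2, -2, 3]. Then w[k] = R[0,0,k] / 1 for each k, giving w = [2, -2, 3] / 1 = [2, -2, 3].

w = [2, -2, 3]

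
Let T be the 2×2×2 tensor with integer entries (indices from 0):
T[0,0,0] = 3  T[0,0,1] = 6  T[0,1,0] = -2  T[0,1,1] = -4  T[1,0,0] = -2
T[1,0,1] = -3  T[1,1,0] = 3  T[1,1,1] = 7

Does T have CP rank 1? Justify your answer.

No

The mode-3 unfolding of T (rows indexed by k, columns by (i,j) = (0,0), (0,1), (1,0), (1,1)) is [[3, -2, -2, 3], [6, -4, -3, 7]].
There the 2×2 minor on rows k ∈ {0, 1}, columns (i,j) ∈ {(0,0), (1,0)} is det [[3, -2], [6, -3]] = 3 ≠ 0, so this unfolding has rank ≥ 2; CP rank is at least every unfolding rank, so rank(T) ≥ 2.
In particular rank(T) ≥ 2 > 1, so T is not rank-1.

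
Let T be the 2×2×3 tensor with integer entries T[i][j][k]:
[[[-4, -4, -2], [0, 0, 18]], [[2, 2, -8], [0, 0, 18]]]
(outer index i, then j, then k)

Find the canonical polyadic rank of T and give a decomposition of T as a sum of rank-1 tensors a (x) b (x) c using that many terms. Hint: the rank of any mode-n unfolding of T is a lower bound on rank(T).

Lower bound: in the mode-3 unfolding of T (rows indexed by k, columns by (i,j)) the 2×2 minor on rows k ∈ {0, 2}, columns (i,j) ∈ {(0,0), (0,1)} is det [[-4, 0], [-2, 18]] = -72 ≠ 0, so that unfolding has rank ≥ 2 and hence rank(T) ≥ 2 (CP rank is at least every unfolding rank, though it can be larger).
Upper bound: with S_k = T[:,:,k], the two rank-1 terms a₁b₁ᵀ, a₂b₂ᵀ are the rank-1 members of the pencil x·S₀ + y·S₂.
det(x·S₀ + y·S₂) is −108·xy + 108·y² = (-108)·(x − y)(y), vanishing at (x:y) = (1:1) and (1:0).
M₁ = S₀ + S₂ = [[-6, 18], [-6, 18]] = (-6)·(1, 1)(1, -3)ᵀ and M₂ = S₀ = [[-4, 0], [2, 0]] = (-2)·(2, -1)(1, 0)ᵀ, so take a₁ = (1, 1), b₁ = (1, -3), a₂ = (2, -1), b₂ = (1, 0).
Each slice is an integer combination of E₁ = a₁b₁ᵀ and E₂ = a₂b₂ᵀ: S₀ = −2·E₂, S₁ = −2·E₂, S₂ = −6·E₁ + 2·E₂; reading off coefficients, c₁ = (0, 0, -6) and c₂ = (-2, -2, 2).
Hence T = (1, 1) (x) (1, -3) (x) (0, 0, -6) + (2, -1) (x) (1, 0) (x) (-2, -2, 2), so rank(T) ≤ 2.
These bounds meet, so rank(T) = 2.

rank(T) = 2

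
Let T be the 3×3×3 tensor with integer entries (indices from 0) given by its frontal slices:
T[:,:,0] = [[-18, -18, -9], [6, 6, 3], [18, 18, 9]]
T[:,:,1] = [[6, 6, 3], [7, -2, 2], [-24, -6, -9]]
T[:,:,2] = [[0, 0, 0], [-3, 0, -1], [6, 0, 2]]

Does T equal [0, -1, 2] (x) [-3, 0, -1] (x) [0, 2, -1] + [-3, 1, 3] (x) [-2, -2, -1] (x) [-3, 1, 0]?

No

Reconstruct entry (1,0,1) from the claimed factors: Σₗ aₗ[1]bₗ[0]cₗ[1] = (-1)·(-3)·(2) + (1)·(-2)·(1) = 4, but T[1,0,1] = 7. The claim is false.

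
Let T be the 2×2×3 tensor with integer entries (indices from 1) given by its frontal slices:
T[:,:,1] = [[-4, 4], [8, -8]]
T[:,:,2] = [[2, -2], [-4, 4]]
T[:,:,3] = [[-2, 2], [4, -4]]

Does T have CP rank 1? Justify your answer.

The mode-1 fibre T[:,1,1] = [-4, 8] gives a = (1, -2) (primitive direction); the mode-2 fibre T[1,:,1] = [-4, 4] gives b = (1, -1); then c[k] = T[1,1,k] / (a[1]·b[1]) = [-4, 2, -2] / 1 = (-4, 2, -2).
Expanding (1, -2) (x) (1, -1) (x) (-4, 2, -2) reproduces all 12 entries of T, so T = (1, -2) (x) (1, -1) (x) (-4, 2, -2) and rank(T) ≤ 1.
Equivalently every frontal slice T[:,:,k] is c[k] times the rank-1 matrix (1, -2) (x) (1, -1). So T has rank 1 (it is nonzero).

Yes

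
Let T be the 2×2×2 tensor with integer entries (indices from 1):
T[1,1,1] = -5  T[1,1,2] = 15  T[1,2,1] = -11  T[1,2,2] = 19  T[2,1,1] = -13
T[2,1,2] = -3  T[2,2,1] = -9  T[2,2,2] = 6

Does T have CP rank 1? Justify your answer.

No

The mode-1 unfolding of T (rows indexed by i, columns by (j,k) = (1,1), (1,2), (2,1), (2,2)) is [[-5, 15, -11, 19], [-13, -3, -9, 6]].
There the 2×2 minor on rows i ∈ {1, 2}, columns (j,k) ∈ {(1,1), (1,2)} is det [[-5, 15], [-13, -3]] = 210 ≠ 0, so this unfolding has rank ≥ 2; CP rank is at least every unfolding rank, so rank(T) ≥ 2.
In particular rank(T) ≥ 2 > 1, so T is not rank-1.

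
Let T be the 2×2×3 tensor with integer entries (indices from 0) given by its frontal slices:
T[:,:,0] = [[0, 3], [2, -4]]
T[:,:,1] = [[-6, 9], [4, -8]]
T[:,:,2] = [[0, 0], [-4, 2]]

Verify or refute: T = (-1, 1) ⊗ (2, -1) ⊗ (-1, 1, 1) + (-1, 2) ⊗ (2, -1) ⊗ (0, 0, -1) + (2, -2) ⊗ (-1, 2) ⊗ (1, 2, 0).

Reconstruct entry (1,0,0) from the claimed factors: Σₗ aₗ[1]bₗ[0]cₗ[0] = (1)·(2)·(-1) + (2)·(2)·(0) + (-2)·(-1)·(1) = 0, but T[1,0,0] = 2. The claim is false.

No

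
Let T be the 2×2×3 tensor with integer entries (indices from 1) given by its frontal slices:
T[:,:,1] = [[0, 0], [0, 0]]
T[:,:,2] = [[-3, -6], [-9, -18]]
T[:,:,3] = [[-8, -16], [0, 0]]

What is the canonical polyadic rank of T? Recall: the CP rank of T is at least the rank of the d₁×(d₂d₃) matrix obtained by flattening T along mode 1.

Lower bound: the mode-3 unfolding of T (rows indexed by k, columns by (i,j) = (1,1), (1,2), (2,1), (2,2)) is [[0, 0, 0, 0], [-3, -6, -9, -18], [-8, -16, 0, 0]].
There the 2×2 minor on rows k ∈ {2, 3}, columns (i,j) ∈ {(1,1), (2,1)} is det [[-3, -9], [-8, 0]] = -72 ≠ 0, so this unfolding has rank ≥ 2; CP rank is at least every unfolding rank, so rank(T) ≥ 2. (Flattening ranks never certify an upper bound on CP rank; for that we must actually write T with 2 rank-1 terms.)
Upper bound — finding two terms. Every mode-2 slice of T is a multiple of one matrix: T[:,j,:] = b[j]·M with b = [1, 2] and M = [[0, -3, -8], [0, -9, 0]] (rows indexed by i, columns by k). So it suffices to write M as a sum of two rank-1 matrices.
Splitting M by its rows (i = 1, 2), M = [1, 0][0, -3, -8]ᵀ + [0, 1][0, -9, 0]ᵀ.
Hence T = [1, 0] ⊗ [1, 2] ⊗ [0, -3, -8] + [0, 1] ⊗ [1, 2] ⊗ [0, -9, 0], so rank(T) ≤ 2.
These bounds meet, so rank(T) = 2.

2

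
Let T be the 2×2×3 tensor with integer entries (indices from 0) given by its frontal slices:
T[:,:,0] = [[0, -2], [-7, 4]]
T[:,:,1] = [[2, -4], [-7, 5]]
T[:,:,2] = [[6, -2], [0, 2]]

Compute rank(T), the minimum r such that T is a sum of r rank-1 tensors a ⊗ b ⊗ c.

3

Lower bound: in the mode-3 unfolding of T (rows indexed by k, columns by (i,j)) the 3×3 minor on rows k ∈ {0, 1, 2}, columns (i,j) ∈ {(0,0), (0,1), (1,0)} is det [[0, -2, -7], [2, -4, -7], [6, -2, 0]] = -56 ≠ 0, so that unfolding has rank ≥ 3 and hence rank(T) ≥ 3 (CP rank is at least every unfolding rank, though it can be larger).
Upper bound: T is a sum of 3 rank-1 terms, T = [0, 1] ⊗ [2, -1] ⊗ [-2, -1, 0] + [1, -1] ⊗ [1, -1] ⊗ [2, 4, 2] + [2, 1] ⊗ [1, 0] ⊗ [-1, -1, 2] (one valid choice — decompositions are not unique — normalised so each a, b is primitive with positive first nonzero entry; check it by expanding all entries), so rank(T) ≤ 3.
These bounds meet, so rank(T) = 3.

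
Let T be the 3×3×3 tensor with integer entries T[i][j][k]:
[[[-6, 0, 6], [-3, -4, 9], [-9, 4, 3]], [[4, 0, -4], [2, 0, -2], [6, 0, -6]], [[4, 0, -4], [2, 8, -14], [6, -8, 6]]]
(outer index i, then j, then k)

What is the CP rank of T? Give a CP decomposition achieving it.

Lower bound: the mode-2 unfolding of T (rows indexed by j, columns by (i,k) = (0,0), (0,1), (0,2), (1,0), (1,1), (1,2), (2,0), (2,1), (2,2)) is [[-6, 0, 6, 4, 0, -4, 4, 0, -4], [-3, -4, 9, 2, 0, -2, 2, 8, -14], [-9, 4, 3, 6, 0, -6, 6, -8, 6]].
There the 2×2 minor on rows j ∈ {0, 1}, columns (i,k) ∈ {(0,0), (0,1)} is det [[-6, 0], [-3, -4]] = 24 ≠ 0, so this unfolding has rank ≥ 2; CP rank is at least every unfolding rank, so rank(T) ≥ 2. (This is only a lower bound: in general the CP rank may exceed every unfolding rank, so we still need to exhibit 2 rank-1 terms summing to T.)
Upper bound — finding two terms. Write S_k = T[:,:,k] for the frontal slices: S₀ = [[-6, -3, -9], [4, 2, 6], [4, 2, 6]], S₁ = [[0, -4, 4], [0, 0, 0], [0, 8, -8]], S₂ = [[6, 9, 3], [-4, -2, -6], [-4, -14, 6]].
If T = a₁ ⊗ b₁ ⊗ c₁ + a₂ ⊗ b₂ ⊗ c₂ then each S_k = c₁[k]·a₁b₁ᵀ + c₂[k]·a₂b₂ᵀ. S₀ and S₁ are linearly independent, so a₁b₁ᵀ and a₂b₂ᵀ must span the same plane of matrices: they are the rank-1 matrices of the form x·S₀ + y·S₁.
The 2×2 minor of x·S₀ + y·S₁ on rows {0,1}, columns {0,1} is 16·xy = 16·(y)(x), vanishing at (x:y) = (1:0) and (0:1).
M₁ = S₀ = [[-6, -3, -9], [4, 2, 6], [4, 2, 6]] = −(3, -2, -2)(2, 1, 3)ᵀ and M₂ = S₁ = [[0, -4, 4], [0, 0, 0], [0, 8, -8]] = (-4)·(1, 0, -2)(0, 1, -1)ᵀ, so take a₁ = (3, -2, -2), b₁ = (2, 1, 3), a₂ = (1, 0, -2), b₂ = (0, 1, -1).
Each slice is an integer combination of E₁ = a₁b₁ᵀ and E₂ = a₂b₂ᵀ: S₀ = −E₁, S₁ = −4·E₂, S₂ = E₁ + 6·E₂; reading off coefficients, c₁ = (-1, 0, 1) and c₂ = (0, -4, 6).
Hence T = (3, -2, -2) ⊗ (2, 1, 3) ⊗ (-1, 0, 1) + (1, 0, -2) ⊗ (0, 1, -1) ⊗ (0, -4, 6), so rank(T) ≤ 2.
These bounds meet, so rank(T) = 2.
Check entry T[1,1,1] = 0: (-2)·(1)·(0) + (0)·(1)·(-4) = 0.

rank(T) = 2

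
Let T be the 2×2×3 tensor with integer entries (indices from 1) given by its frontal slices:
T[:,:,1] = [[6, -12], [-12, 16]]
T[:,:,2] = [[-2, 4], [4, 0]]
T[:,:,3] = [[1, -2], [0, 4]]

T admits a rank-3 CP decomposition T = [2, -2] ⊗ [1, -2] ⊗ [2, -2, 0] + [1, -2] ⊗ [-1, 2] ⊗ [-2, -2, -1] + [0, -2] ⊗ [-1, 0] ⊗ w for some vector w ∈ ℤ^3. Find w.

w = [-2, 2, 1]

Subtract the known terms from T to get the rank-1 residual R = [0, -2] ⊗ [-1, 0] ⊗ w, so R[i,j,k] = a[i]·b[j]·w[k]. Pick indices with nonzero a[2]·b[1] = (-2)·(-1) = 2. Only the fibre through (2,1,·) is needed: R[2,1,:] = T[2,1,:] − Σₗ aₗ[2]bₗ[1]cₗ = [-12, 4, 0] − (-2)·(1)·[2, -2, 0] − (-2)·(-1)·[-2, -2, -1] = [-4, 4, 2]. Then w[k] = R[2,1,k] / 2 for each k, giving w = [-4, 4, 2] / 2 = [-2, 2, 1].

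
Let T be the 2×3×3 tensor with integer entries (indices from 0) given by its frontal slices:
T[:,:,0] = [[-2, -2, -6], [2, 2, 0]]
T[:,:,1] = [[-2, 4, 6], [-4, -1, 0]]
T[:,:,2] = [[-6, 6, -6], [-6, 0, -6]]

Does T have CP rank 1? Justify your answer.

No

The mode-3 unfolding of T (rows indexed by k, columns by (i,j) = (0,0), (0,1), (0,2), (1,0), (1,1), (1,2)) is [[-2, -2, -6, 2, 2, 0], [-2, 4, 6, -4, -1, 0], [-6, 6, -6, -6, 0, -6]].
There the 3×3 minor on rows k ∈ {0, 1, 2}, columns (i,j) ∈ {(0,0), (0,1), (0,2)} is det [[-2, -2, -6], [-2, 4, 6], [-6, 6, -6]] = 144 ≠ 0, so this unfolding has rank ≥ 3; CP rank is at least every unfolding rank, so rank(T) ≥ 3.
In particular rank(T) ≥ 3 > 1, so T is not rank-1.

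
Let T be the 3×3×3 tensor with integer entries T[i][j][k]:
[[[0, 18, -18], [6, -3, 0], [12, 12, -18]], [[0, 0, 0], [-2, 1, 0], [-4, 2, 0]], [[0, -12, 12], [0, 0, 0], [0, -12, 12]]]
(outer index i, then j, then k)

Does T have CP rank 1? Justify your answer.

The mode-1 unfolding of T (rows indexed by i, columns by (j,k) = (0,0), (0,1), (0,2), (1,0), (1,1), (1,2), (2,0), (2,1), (2,2)) is [[0, 18, -18, 6, -3, 0, 12, 12, -18], [0, 0, 0, -2, 1, 0, -4, 2, 0], [0, -12, 12, 0, 0, 0, 0, -12, 12]].
There the 2×2 minor on rows i ∈ {0, 1}, columns (j,k) ∈ {(0,1), (1,0)} is det [[18, 6], [0, -2]] = -36 ≠ 0, so this unfolding has rank ≥ 2; CP rank is at least every unfolding rank, so rank(T) ≥ 2.
In particular rank(T) ≥ 2 > 1, so T is not rank-1.

No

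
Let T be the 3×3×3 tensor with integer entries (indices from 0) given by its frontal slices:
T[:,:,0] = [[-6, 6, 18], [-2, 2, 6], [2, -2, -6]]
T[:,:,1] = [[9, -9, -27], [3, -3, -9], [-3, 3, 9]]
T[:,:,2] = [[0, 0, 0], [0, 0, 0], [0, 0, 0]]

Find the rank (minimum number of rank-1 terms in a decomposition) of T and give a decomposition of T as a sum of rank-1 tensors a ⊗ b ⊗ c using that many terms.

Lower bound: T ≠ 0 (e.g. T[0,0,0] = -6), so rank(T) ≥ 1.
Upper bound: if T = a ⊗ b ⊗ c then every fibre of T is a multiple of the corresponding factor, so read the factors off the fibres through the nonzero entry T[0,0,0] = -6.
The mode-1 fibre T[:,0,0] = [-6, -2, 2] gives a = [3, 1, -1] (primitive direction); the mode-2 fibre T[0,:,0] = [-6, 6, 18] gives b = [1, -1, -3]; then c[k] = T[0,0,k] / (a[0]·b[0]) = [-6, 9, 0] / 3 = [-2, 3, 0].
Expanding [3, 1, -1] ⊗ [1, -1, -3] ⊗ [-2, 3, 0] reproduces all 27 entries of T, so T = [3, 1, -1] ⊗ [1, -1, -3] ⊗ [-2, 3, 0] and rank(T) ≤ 1.
These bounds meet, so rank(T) = 1.
Check entry T[0,0,1] = 9: (3)·(1)·(3) = 9.

rank(T) = 1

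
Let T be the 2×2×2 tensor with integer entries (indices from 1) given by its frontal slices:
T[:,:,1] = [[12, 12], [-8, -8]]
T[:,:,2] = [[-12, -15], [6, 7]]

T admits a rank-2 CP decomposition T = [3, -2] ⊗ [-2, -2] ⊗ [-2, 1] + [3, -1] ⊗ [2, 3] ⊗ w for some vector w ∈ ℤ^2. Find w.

w = [0, -1]

Subtract the known terms from T to get the rank-1 residual R = [3, -1] ⊗ [2, 3] ⊗ w, so R[i,j,k] = a[i]·b[j]·w[k]. Pick indices with nonzero a[1]·b[1] = (3)·(2) = 6. Only the fibre through (1,1,·) is needed: R[1,1,:] = T[1,1,:] − Σₗ aₗ[1]bₗ[1]cₗ = [12, -12] − (3)·(-2)·[-2, 1] = [0, -6]. Then w[k] = R[1,1,k] / 6 for each k, giving w = [0, -6] / 6 = [0, -1].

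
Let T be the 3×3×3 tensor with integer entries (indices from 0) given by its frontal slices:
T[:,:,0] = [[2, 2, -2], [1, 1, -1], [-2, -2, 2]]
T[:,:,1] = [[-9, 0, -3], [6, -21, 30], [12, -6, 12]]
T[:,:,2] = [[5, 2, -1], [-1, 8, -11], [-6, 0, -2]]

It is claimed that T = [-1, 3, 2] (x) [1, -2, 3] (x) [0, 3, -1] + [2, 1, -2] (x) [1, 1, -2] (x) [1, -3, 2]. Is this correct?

Reconstruct entry (0,2,0) from the claimed factors: Σₗ aₗ[0]bₗ[2]cₗ[0] = (-1)·(3)·(0) + (2)·(-2)·(1) = -4, but T[0,2,0] = -2. The claim is false.

No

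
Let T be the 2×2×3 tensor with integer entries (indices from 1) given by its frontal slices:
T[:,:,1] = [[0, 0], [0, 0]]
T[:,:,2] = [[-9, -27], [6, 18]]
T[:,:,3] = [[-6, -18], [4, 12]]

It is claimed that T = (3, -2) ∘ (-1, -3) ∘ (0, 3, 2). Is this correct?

Reconstruct entrywise from the claimed factors. For example, T[2,1,1] = 0 and Σₗ aₗ[2]bₗ[1]cₗ[1] = (-2)·(-1)·(0) = 0; checking all 12 entries, every one matches. The claim holds.

Yes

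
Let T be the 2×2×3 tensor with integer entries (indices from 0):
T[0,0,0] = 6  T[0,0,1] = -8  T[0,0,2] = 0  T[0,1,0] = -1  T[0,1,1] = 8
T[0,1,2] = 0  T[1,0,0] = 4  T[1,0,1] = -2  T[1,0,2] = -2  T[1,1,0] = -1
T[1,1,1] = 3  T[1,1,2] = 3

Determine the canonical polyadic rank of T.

3

Lower bound: the mode-3 unfolding of T (rows indexed by k, columns by (i,j) = (0,0), (0,1), (1,0), (1,1)) is [[6, -1, 4, -1], [-8, 8, -2, 3], [0, 0, -2, 3]].
There the 3×3 minor on rows k ∈ {0, 1, 2}, columns (i,j) ∈ {(0,0), (0,1), (1,0)} is det [[6, -1, 4], [-8, 8, -2], [0, 0, -2]] = -80 ≠ 0, so this unfolding has rank ≥ 3; CP rank is at least every unfolding rank, so rank(T) ≥ 3. (This is only a lower bound: in general the CP rank may exceed every unfolding rank, so we still need to exhibit 3 rank-1 terms summing to T.)
Upper bound: T is a sum of 3 rank-1 terms, T = [1, 0] ⊗ [1, -1] ⊗ [-2, -4, 4] + [1, 1] ⊗ [0, 1] ⊗ [1, 2, 2] + [2, 1] ⊗ [2, -1] ⊗ [2, -1, -1] (one valid choice — decompositions are not unique — normalised so each a, b is primitive with positive first nonzero entry; check it by expanding all entries), so rank(T) ≤ 3.
These bounds meet, so rank(T) = 3.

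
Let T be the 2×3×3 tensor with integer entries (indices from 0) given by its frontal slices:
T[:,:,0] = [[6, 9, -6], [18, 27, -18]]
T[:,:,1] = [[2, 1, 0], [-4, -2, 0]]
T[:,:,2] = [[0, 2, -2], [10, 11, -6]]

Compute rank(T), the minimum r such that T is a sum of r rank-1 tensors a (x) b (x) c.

Lower bound: the mode-2 unfolding of T (rows indexed by j, columns by (i,k) = (0,0), (0,1), (0,2), (1,0), (1,1), (1,2)) is [[6, 2, 0, 18, -4, 10], [9, 1, 2, 27, -2, 11], [-6, 0, -2, -18, 0, -6]].
There the 2×2 minor on rows j ∈ {0, 1}, columns (i,k) ∈ {(0,0), (0,1)} is det [[6, 2], [9, 1]] = -12 ≠ 0, so this unfolding has rank ≥ 2; CP rank is at least every unfolding rank, so rank(T) ≥ 2. (Flattening ranks never certify an upper bound on CP rank; for that we must actually write T with 2 rank-1 terms.)
Upper bound — finding two terms. Write S_k = T[:,:,k] for the frontal slices: S₀ = [[6, 9, -6], [18, 27, -18]], S₁ = [[2, 1, 0], [-4, -2, 0]], S₂ = [[0, 2, -2], [10, 11, -6]].
If T = a₁ (x) b₁ (x) c₁ + a₂ (x) b₂ (x) c₂ then each S_k = c₁[k]·a₁b₁ᵀ + c₂[k]·a₂b₂ᵀ. S₀ and S₁ are linearly independent, so a₁b₁ᵀ and a₂b₂ᵀ must span the same plane of matrices: they are the rank-1 matrices of the form x·S₀ + y·S₁.
The 2×2 minor of x·S₀ + y·S₁ on rows {0,1}, columns {0,1} is 60·xy = 60·(y)(x), vanishing at (x:y) = (1:0) and (0:1).
M₁ = S₀ = [[6, 9, -6], [18, 27, -18]] = 3·[1, 3][2, 3, -2]ᵀ and M₂ = S₁ = [[2, 1, 0], [-4, -2, 0]] = [1, -2][2, 1, 0]ᵀ, so take a₁ = [1, 3], b₁ = [2, 3, -2], a₂ = [1, -2], b₂ = [2, 1, 0].
Each slice is an integer combination of E₁ = a₁b₁ᵀ and E₂ = a₂b₂ᵀ: S₀ = 3·E₁, S₁ = E₂, S₂ = E₁ − E₂; reading off coefficients, c₁ = [3, 0, 1] and c₂ = [0, 1, -1].
Hence T = [1, 3] (x) [2, 3, -2] (x) [3, 0, 1] + [1, -2] (x) [2, 1, 0] (x) [0, 1, -1], so rank(T) ≤ 2.
These bounds meet, so rank(T) = 2.

2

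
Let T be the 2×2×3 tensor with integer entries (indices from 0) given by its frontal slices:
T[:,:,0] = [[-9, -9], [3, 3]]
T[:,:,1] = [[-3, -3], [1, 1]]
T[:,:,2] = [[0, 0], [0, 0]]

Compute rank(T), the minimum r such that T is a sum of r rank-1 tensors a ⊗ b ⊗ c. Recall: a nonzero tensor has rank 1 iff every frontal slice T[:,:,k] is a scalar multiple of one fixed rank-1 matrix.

Lower bound: T ≠ 0 (e.g. T[0,0,0] = -9), so rank(T) ≥ 1.
Upper bound: if T = a ⊗ b ⊗ c then every fibre of T is a multiple of the corresponding factor, so read the factors off the fibres through the nonzero entry T[0,0,0] = -9.
The mode-1 fibre T[:,0,0] = [-9, 3] gives a = [3, -1] (primitive direction); the mode-2 fibre T[0,:,0] = [-9, -9] gives b = [1, 1]; then c[k] = T[0,0,k] / (a[0]·b[0]) = [-9, -3, 0] / 3 = [-3, -1, 0].
Expanding [3, -1] ⊗ [1, 1] ⊗ [-3, -1, 0] reproduces all 12 entries of T, so T = [3, -1] ⊗ [1, 1] ⊗ [-3, -1, 0] and rank(T) ≤ 1.
These bounds meet, so rank(T) = 1.

1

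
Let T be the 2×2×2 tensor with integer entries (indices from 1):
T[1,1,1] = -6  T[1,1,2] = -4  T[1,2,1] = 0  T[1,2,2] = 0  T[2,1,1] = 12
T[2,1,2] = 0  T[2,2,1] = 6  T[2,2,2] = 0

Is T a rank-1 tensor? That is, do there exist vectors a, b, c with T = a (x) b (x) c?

No

The mode-1 unfolding of T (rows indexed by i, columns by (j,k) = (1,1), (1,2), (2,1), (2,2)) is [[-6, -4, 0, 0], [12, 0, 6, 0]].
There the 2×2 minor on rows i ∈ {1, 2}, columns (j,k) ∈ {(1,1), (1,2)} is det [[-6, -4], [12, 0]] = 48 ≠ 0, so this unfolding has rank ≥ 2; CP rank is at least every unfolding rank, so rank(T) ≥ 2.
In particular rank(T) ≥ 2 > 1, so T is not rank-1.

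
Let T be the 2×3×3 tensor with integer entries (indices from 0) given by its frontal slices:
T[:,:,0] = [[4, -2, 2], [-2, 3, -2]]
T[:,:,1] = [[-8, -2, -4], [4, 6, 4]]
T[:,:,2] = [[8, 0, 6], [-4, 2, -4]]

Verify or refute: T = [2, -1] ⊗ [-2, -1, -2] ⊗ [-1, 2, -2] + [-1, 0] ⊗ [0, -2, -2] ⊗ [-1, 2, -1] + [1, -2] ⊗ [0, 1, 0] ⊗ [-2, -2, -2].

Reconstruct entrywise from the claimed factors. For example, T[1,0,0] = -2 and Σₗ aₗ[1]bₗ[0]cₗ[0] = (-1)·(-2)·(-1) + (0)·(0)·(-1) + (-2)·(0)·(-2) = -2; checking all 18 entries, every one matches. The claim holds.

Yes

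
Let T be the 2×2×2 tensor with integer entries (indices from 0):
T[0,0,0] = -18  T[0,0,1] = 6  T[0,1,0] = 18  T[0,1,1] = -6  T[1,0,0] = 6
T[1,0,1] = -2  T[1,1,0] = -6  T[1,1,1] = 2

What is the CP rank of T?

1

Lower bound: T ≠ 0 (e.g. T[0,0,0] = -18), so rank(T) ≥ 1.
Upper bound: if T = a ⊗ b ⊗ c then every fibre of T is a multiple of the corresponding factor, so read the factors off the fibres through the nonzero entry T[0,0,0] = -18.
The mode-1 fibre T[:,0,0] = [-18, 6] gives a = [3, -1] (primitive direction); the mode-2 fibre T[0,:,0] = [-18, 18] gives b = [1, -1]; then c[k] = T[0,0,k] / (a[0]·b[0]) = [-18, 6] / 3 = [-6, 2].
Expanding [3, -1] ⊗ [1, -1] ⊗ [-6, 2] reproduces all 8 entries of T, so T = [3, -1] ⊗ [1, -1] ⊗ [-6, 2] and rank(T) ≤ 1.
These bounds meet, so rank(T) = 1.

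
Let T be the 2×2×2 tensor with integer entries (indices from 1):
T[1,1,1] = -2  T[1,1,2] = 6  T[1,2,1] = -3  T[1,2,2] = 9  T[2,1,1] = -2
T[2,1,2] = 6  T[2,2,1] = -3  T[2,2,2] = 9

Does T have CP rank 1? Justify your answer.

If T = a ⊗ b ⊗ c then every fibre of T is a multiple of the corresponding factor, so read the factors off the fibres through the nonzero entry T[1,1,1] = -2.
The mode-1 fibre T[:,1,1] = [-2, -2] gives a = [1, 1] (primitive direction); the mode-2 fibre T[1,:,1] = [-2, -3] gives b = [2, 3]; then c[k] = T[1,1,k] / (a[1]·b[1]) = [-2, 6] / 2 = [-1, 3].
Expanding [1, 1] ⊗ [2, 3] ⊗ [-1, 3] reproduces all 8 entries of T, so T = [1, 1] ⊗ [2, 3] ⊗ [-1, 3] and rank(T) ≤ 1.
Equivalently every frontal slice T[:,:,k] is c[k] times the rank-1 matrix [1, 1] ⊗ [2, 3]. So T has rank 1 (it is nonzero).

Yes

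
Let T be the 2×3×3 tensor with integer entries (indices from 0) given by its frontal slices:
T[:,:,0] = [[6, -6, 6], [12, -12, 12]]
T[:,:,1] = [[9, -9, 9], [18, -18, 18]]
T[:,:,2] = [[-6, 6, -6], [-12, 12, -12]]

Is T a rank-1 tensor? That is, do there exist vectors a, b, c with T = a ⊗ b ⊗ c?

If T = a ⊗ b ⊗ c then every fibre of T is a multiple of the corresponding factor, so read the factors off the fibres through the nonzero entry T[0,0,0] = 6.
The mode-1 fibre T[:,0,0] = [6, 12] gives a = [1, 2] (primitive direction); the mode-2 fibre T[0,:,0] = [6, -6, 6] gives b = [1, -1, 1]; then c[k] = T[0,0,k] / (a[0]·b[0]) = [6, 9, -6] / 1 = [6, 9, -6].
Expanding [1, 2] ⊗ [1, -1, 1] ⊗ [6, 9, -6] reproduces all 18 entries of T, so T = [1, 2] ⊗ [1, -1, 1] ⊗ [6, 9, -6] and rank(T) ≤ 1.
Equivalently every frontal slice T[:,:,k] is c[k] times the rank-1 matrix [1, 2] ⊗ [1, -1, 1]. So T has rank 1 (it is nonzero).

Yes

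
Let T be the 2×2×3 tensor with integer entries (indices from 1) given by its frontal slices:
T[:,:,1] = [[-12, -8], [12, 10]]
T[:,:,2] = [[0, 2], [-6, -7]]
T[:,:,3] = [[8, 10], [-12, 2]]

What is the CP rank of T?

3

Lower bound: the mode-3 unfolding of T (rows indexed by k, columns by (i,j) = (1,1), (1,2), (2,1), (2,2)) is [[-12, -8, 12, 10], [0, 2, -6, -7], [8, 10, -12, 2]].
There the 3×3 minor on rows k ∈ {1, 2, 3}, columns (i,j) ∈ {(1,1), (1,2), (2,1)} is det [[-12, -8, 12], [0, 2, -6], [8, 10, -12]] = -240 ≠ 0, so this unfolding has rank ≥ 3; CP rank is at least every unfolding rank, so rank(T) ≥ 3. (Flattening ranks never certify an upper bound on CP rank; for that we must actually write T with 3 rank-1 terms.)
Upper bound: T is a sum of 3 rank-1 terms, T = [1, -2] ⊗ [1, 1] ⊗ [-4, 4, 2] + [1, 2] ⊗ [1, -2] ⊗ [0, 0, -2] + [2, -1] ⊗ [2, 1] ⊗ [-2, -1, 2] (one valid choice — decompositions are not unique — normalised so each a, b is primitive with positive first nonzero entry; check it by expanding all entries), so rank(T) ≤ 3.
These bounds meet, so rank(T) = 3.
Check entry T[2,1,1] = 12: (-2)·(1)·(-4) + (2)·(1)·(0) + (-1)·(2)·(-2) = 12.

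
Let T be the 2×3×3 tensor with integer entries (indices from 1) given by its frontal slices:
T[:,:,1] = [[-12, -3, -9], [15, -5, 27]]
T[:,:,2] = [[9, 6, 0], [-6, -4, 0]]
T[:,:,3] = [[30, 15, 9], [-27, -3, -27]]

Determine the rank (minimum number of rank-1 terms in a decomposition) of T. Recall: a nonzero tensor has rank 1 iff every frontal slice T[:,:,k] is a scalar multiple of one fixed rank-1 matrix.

Lower bound: the mode-1 unfolding of T (rows indexed by i, columns by (j,k) = (1,1), (1,2), (1,3), (2,1), (2,2), (2,3), (3,1), (3,2), (3,3)) is [[-12, 9, 30, -3, 6, 15, -9, 0, 9], [15, -6, -27, -5, -4, -3, 27, 0, -27]].
There the 2×2 minor on rows i ∈ {1, 2}, columns (j,k) ∈ {(1,1), (1,2)} is det [[-12, 9], [15, -6]] = -63 ≠ 0, so this unfolding has rank ≥ 2; CP rank is at least every unfolding rank, so rank(T) ≥ 2. (Unfolding ranks only ever bound the CP rank from below — rank(T) can be strictly larger than all of them — so the matching upper bound has to come from an explicit 2-term decomposition.)
Upper bound — finding two terms. Write S_k = T[:,:,k] for the frontal slices: S₁ = [[-12, -3, -9], [15, -5, 27]], S₂ = [[9, 6, 0], [-6, -4, 0]], S₃ = [[30, 15, 9], [-27, -3, -27]].
If T = a₁ (x) b₁ (x) c₁ + a₂ (x) b₂ (x) c₂ then each S_k = c₁[k]·a₁b₁ᵀ + c₂[k]·a₂b₂ᵀ. S₁ and S₂ are linearly independent, so a₁b₁ᵀ and a₂b₂ᵀ must span the same plane of matrices: they are the rank-1 matrices of the form x·S₁ + y·S₂.
The 2×2 minor of x·S₁ + y·S₂ on rows {1,2}, columns {1,2} is 105·x² − 105·xy = 105·(x − y)(x), vanishing at (x:y) = (1:1) and (0:1).
M₁ = S₁ + S₂ = [[-3, 3, -9], [9, -9, 27]] = (-3)·[1, -3][1, -1, 3]ᵀ and M₂ = S₂ = [[9, 6, 0], [-6, -4, 0]] = [3, -2][3, 2, 0]ᵀ, so take a₁ = [1, -3], b₁ = [1, -1, 3], a₂ = [3, -2], b₂ = [3, 2, 0].
Each slice is an integer combination of E₁ = a₁b₁ᵀ and E₂ = a₂b₂ᵀ: S₁ = −3·E₁ − E₂, S₂ = E₂, S₃ = 3·E₁ + 3·E₂; reading off coefficients, c₁ = [-3, 0, 3] and c₂ = [-1, 1, 3].
Hence T = [1, -3] (x) [1, -1, 3] (x) [-3, 0, 3] + [3, -2] (x) [3, 2, 0] (x) [-1, 1, 3], so rank(T) ≤ 2.
These bounds meet, so rank(T) = 2.

2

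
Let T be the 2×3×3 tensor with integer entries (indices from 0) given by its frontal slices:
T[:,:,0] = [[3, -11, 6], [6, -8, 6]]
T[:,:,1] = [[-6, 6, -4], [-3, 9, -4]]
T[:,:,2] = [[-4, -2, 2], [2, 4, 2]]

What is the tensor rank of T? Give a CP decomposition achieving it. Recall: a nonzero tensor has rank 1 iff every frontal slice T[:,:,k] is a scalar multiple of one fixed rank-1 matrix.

Lower bound: in the mode-2 unfolding of T (rows indexed by j, columns by (i,k)) the 3×3 minor on rows j ∈ {0, 1, 2}, columns (i,k) ∈ {(0,0), (0,1), (0,2)} is det [[3, -6, -4], [-11, 6, -2], [6, -4, 2]] = -80 ≠ 0, so that unfolding has rank ≥ 3 and hence rank(T) ≥ 3 (CP rank is at least every unfolding rank, though it can be larger).
Upper bound: T is a sum of 3 rank-1 terms, T = [1, 1] ⊗ [1, -2, 1] ⊗ [4, -4, -2] + [1, 1] ⊗ [1, -1, 2] ⊗ [1, 0, 2] + [2, -1] ⊗ [1, 1, 0] ⊗ [-1, -1, -2] (one valid choice — decompositions are not unique — normalised so each a, b is primitive with positive first nonzero entry; check it by expanding all entries), so rank(T) ≤ 3.
These bounds meet, so rank(T) = 3.

rank(T) = 3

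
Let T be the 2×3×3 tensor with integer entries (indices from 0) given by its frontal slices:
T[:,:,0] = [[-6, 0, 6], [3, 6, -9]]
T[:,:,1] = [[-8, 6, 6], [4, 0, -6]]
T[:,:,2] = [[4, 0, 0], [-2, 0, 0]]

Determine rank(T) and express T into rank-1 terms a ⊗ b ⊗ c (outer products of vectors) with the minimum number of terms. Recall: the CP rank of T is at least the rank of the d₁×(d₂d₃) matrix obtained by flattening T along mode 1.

rank(T) = 3

Lower bound: the mode-2 unfolding of T (rows indexed by j, columns by (i,k) = (0,0), (0,1), (0,2), (1,0), (1,1), (1,2)) is [[-6, -8, 4, 3, 4, -2], [0, 6, 0, 6, 0, 0], [6, 6, 0, -9, -6, 0]].
There the 3×3 minor on rows j ∈ {0, 1, 2}, columns (i,k) ∈ {(0,0), (0,1), (0,2)} is det [[-6, -8, 4], [0, 6, 0], [6, 6, 0]] = -144 ≠ 0, so this unfolding has rank ≥ 3; CP rank is at least every unfolding rank, so rank(T) ≥ 3. (Unfolding ranks only ever bound the CP rank from below — rank(T) can be strictly larger than all of them — so the matching upper bound has to come from an explicit 3-term decomposition.)
Upper bound: T is a sum of 3 rank-1 terms, T = [1, -2] ⊗ [0, 1, -1] ⊗ [-4, -2, 0] + [2, -1] ⊗ [1, 0, 0] ⊗ [-1, 0, 2] + [2, -1] ⊗ [2, -2, -1] ⊗ [-1, -2, 0] (one valid choice — decompositions are not unique — normalised so each a, b is primitive with positive first nonzero entry; check it by expanding all entries), so rank(T) ≤ 3.
These bounds meet, so rank(T) = 3.
Check entry T[1,1,1] = 0: (-2)·(1)·(-2) + (-1)·(0)·(0) + (-1)·(-2)·(-2) = 0.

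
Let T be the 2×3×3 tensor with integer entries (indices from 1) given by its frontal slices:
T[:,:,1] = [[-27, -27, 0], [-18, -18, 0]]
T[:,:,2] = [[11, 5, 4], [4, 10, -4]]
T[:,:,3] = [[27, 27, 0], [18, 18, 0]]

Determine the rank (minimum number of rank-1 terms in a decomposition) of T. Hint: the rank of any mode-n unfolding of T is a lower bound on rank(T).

Lower bound: the mode-2 unfolding of T (rows indexed by j, columns by (i,k) = (1,1), (1,2), (1,3), (2,1), (2,2), (2,3)) is [[-27, 11, 27, -18, 4, 18], [-27, 5, 27, -18, 10, 18], [0, 4, 0, 0, -4, 0]].
There the 2×2 minor on rows j ∈ {1, 2}, columns (i,k) ∈ {(1,1), (1,2)} is det [[-27, 11], [-27, 5]] = 162 ≠ 0, so this unfolding has rank ≥ 2; CP rank is at least every unfolding rank, so rank(T) ≥ 2. (Unfolding ranks only ever bound the CP rank from below — rank(T) can be strictly larger than all of them — so the matching upper bound has to come from an explicit 2-term decomposition.)
Upper bound — finding two terms. Write S_k = T[:,:,k] for the frontal slices: S₁ = [[-27, -27, 0], [-18, -18, 0]], S₂ = [[11, 5, 4], [4, 10, -4]], S₃ = [[27, 27, 0], [18, 18, 0]].
If T = a₁ ⊗ b₁ ⊗ c₁ + a₂ ⊗ b₂ ⊗ c₂ then each S_k = c₁[k]·a₁b₁ᵀ + c₂[k]·a₂b₂ᵀ. S₁ and S₂ are linearly independent, so a₁b₁ᵀ and a₂b₂ᵀ must span the same plane of matrices: they are the rank-1 matrices of the form x·S₁ + y·S₂.
The 2×2 minor of x·S₁ + y·S₂ on rows {1,2}, columns {1,2} is −270·xy + 90·y² = (-90)·(3·x − y)(y), vanishing at (x:y) = (1:3) and (1:0).
M₁ = S₁ + 3·S₂ = [[6, -12, 12], [-6, 12, -12]] = 6·[1, -1][1, -2, 2]ᵀ and M₂ = S₁ = [[-27, -27, 0], [-18, -18, 0]] = (-9)·[3, 2][1, 1, 0]ᵀ, so take a₁ = [1, -1], b₁ = [1, -2, 2], a₂ = [3, 2], b₂ = [1, 1, 0].
Each slice is an integer combination of E₁ = a₁b₁ᵀ and E₂ = a₂b₂ᵀ: S₁ = −9·E₂, S₂ = 2·E₁ + 3·E₂, S₃ = 9·E₂; reading off coefficients, c₁ = [0, 2, 0] and c₂ = [-9, 3, 9].
Hence T = [1, -1] ⊗ [1, -2, 2] ⊗ [0, 2, 0] + [3, 2] ⊗ [1, 1, 0] ⊗ [-9, 3, 9], so rank(T) ≤ 2.
These bounds meet, so rank(T) = 2.
Check entry T[2,3,2] = -4: (-1)·(2)·(2) + (2)·(0)·(3) = -4.

2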